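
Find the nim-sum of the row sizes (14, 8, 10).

12

Nim-sum: 14 ^ 8 ^ 10 = 12.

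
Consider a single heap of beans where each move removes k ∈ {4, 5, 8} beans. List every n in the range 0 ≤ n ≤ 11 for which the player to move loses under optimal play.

0, 1, 2, 3

Grundy values for subtraction set {4, 5, 8}:
g(0) = mex{} = 0
g(1) = mex{} = 0
g(2) = mex{} = 0
g(3) = mex{} = 0
g(4) = mex{0} = 1
g(5) = mex{0} = 1
g(6) = mex{0} = 1
g(7) = mex{0} = 1
g(8) = mex{0,1} = 2
g(9) = mex{0,1} = 2
g(10) = mex{0,1} = 2
g(11) = mex{0,1} = 2
The P-positions (g = 0) in 0..11 are 0, 1, 2, 3.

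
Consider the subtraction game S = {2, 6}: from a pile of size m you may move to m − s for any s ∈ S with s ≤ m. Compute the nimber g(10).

1

Grundy values for subtraction set {2, 6}:
g(0) = mex{} = 0
g(1) = mex{} = 0
g(2) = mex{0} = 1
g(3) = mex{0} = 1
g(4) = mex{1} = 0
g(5) = mex{1} = 0
g(6) = mex{0} = 1
g(7) = mex{0} = 1
g(8) = mex{1} = 0
g(9) = mex{1} = 0
g(10) = mex{0} = 1
So g(10) = 1.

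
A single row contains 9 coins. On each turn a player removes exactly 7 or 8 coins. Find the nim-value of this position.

Grundy values for subtraction set {7, 8}:
g(0) = mex{} = 0
g(1) = mex{} = 0
g(2) = mex{} = 0
g(3) = mex{} = 0
g(4) = mex{} = 0
g(5) = mex{} = 0
g(6) = mex{} = 0
g(7) = mex{0} = 1
g(8) = mex{0} = 1
g(9) = mex{0} = 1
So g(9) = 1.

1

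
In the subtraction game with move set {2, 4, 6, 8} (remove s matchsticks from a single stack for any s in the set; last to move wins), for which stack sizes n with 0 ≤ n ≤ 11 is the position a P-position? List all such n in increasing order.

0, 1, 10, 11

Compute g(0), g(1), … for moves {2, 4, 6, 8}:
g(0) = mex{} = 0
g(1) = mex{} = 0
g(2) = mex{0} = 1
g(3) = mex{0} = 1
g(4) = mex{0,1} = 2
g(5) = mex{0,1} = 2
g(6) = mex{0,1,2} = 3
g(7) = mex{0,1,2} = 3
g(8) = mex{0,1,2,3} = 4
g(9) = mex{0,1,2,3} = 4
g(10) = mex{1,2,3,4} = 0
g(11) = mex{1,2,3,4} = 0
The P-positions (g = 0) in 0..11 are 0, 1, 10, 11.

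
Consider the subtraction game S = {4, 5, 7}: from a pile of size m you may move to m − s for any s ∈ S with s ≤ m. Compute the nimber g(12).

Build the Grundy sequence with g(k) = mex{g(k−s) : s ∈ {4, 5, 7}, s ≤ k}:
k:     0  1  2  3  4  5  6  7  8  9 10 11 12
g(k):  0  0  0  0  1  1  1  1  2  2  2  0  0
So g(12) = 0.

0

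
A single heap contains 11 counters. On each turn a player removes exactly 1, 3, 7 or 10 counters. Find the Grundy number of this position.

3

Compute g(0), g(1), … for moves {1, 3, 7, 10}:
g(0) = mex{} = 0
g(1) = mex{0} = 1
g(2) = mex{1} = 0
g(3) = mex{0} = 1
g(4) = mex{1} = 0
g(5) = mex{0} = 1
g(6) = mex{1} = 0
g(7) = mex{0} = 1
g(8) = mex{1} = 0
g(9) = mex{0} = 1
g(10) = mex{0,1} = 2
g(11) = mex{0,1,2} = 3
So g(11) = 3.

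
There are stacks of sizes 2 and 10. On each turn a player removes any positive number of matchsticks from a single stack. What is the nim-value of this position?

8

In binary:
  0010  (2)
  1010  (10)
  ----
  1000  (8)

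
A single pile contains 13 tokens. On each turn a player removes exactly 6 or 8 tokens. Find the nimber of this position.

Build the Grundy sequence with g(k) = mex{g(k−s) : s ∈ {6, 8}, s ≤ k}:
k:     0  1  2  3  4  5  6  7  8  9 10 11 12 13
g(k):  0  0  0  0  0  0  1  1  1  1  1  1  2  2
So g(13) = 2.

2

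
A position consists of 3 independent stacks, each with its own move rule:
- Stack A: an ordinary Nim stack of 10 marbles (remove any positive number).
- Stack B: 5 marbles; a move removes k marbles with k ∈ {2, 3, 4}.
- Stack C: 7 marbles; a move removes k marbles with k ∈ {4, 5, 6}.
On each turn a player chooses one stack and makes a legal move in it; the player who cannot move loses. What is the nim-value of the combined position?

Stack A is a plain Nim stack of size 10, so its Grundy value is 10.
Build the Grundy sequence for stack B with g(k) = mex{g(k−s) : s ∈ {2, 3, 4}, s ≤ k}:
g(0) = mex{} = 0
g(1) = mex{} = 0
g(2) = mex{0} = 1
g(3) = mex{0} = 1
g(4) = mex{0,1} = 2
g(5) = mex{0,1} = 2
So g(5) = 2.
For stack C, compute g(0), g(1), … with moves {4, 5, 6}:
k:     0  1  2  3  4  5  6  7
g(k):  0  0  0  0  1  1  1  1
So g(7) = 1.
By the Sprague-Grundy theorem, the Grundy value of a sum of independent games is the XOR of the component values.
Combined value = 10 XOR 2 XOR 1 = 9.

9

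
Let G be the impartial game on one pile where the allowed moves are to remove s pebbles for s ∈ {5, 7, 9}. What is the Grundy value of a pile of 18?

Build the Grundy sequence with g(k) = mex{g(k−s) : s ∈ {5, 7, 9}, s ≤ k}:
k:     0  1  2  3  4  5  6  7  8  9 10 11 12 13 14 15 16 17 18
g(k):  0  0  0  0  0  1  1  1  1  1  2  2  2  2  0  0  0  0  0
So g(18) = 0.

0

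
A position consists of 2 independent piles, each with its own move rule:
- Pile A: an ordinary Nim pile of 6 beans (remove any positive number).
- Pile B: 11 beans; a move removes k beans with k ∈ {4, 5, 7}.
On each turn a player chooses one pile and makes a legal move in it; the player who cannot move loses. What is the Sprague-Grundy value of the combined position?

Pile A is a plain Nim pile of size 6, so its Grundy value is 6.
For pile B, compute g(0), g(1), … with moves {4, 5, 7}:
g(0) = mex{} = 0
g(1) = mex{} = 0
g(2) = mex{} = 0
g(3) = mex{} = 0
g(4) = mex{0} = 1
g(5) = mex{0} = 1
g(6) = mex{0} = 1
g(7) = mex{0} = 1
g(8) = mex{0,1} = 2
g(9) = mex{0,1} = 2
g(10) = mex{0,1} = 2
g(11) = mex{1} = 0
So g(11) = 0.
The value of a disjunctive sum is the nim-sum of the parts.
Combined value = 6 ⊕ 0 = 6.

6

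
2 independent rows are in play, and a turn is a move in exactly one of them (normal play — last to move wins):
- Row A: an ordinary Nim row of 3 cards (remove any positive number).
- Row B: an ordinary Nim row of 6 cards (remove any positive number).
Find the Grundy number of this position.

5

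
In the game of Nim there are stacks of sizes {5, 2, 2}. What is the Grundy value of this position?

In binary:
  101  (5)
  010  (2)
  010  (2)
  ---
  101  (5)

5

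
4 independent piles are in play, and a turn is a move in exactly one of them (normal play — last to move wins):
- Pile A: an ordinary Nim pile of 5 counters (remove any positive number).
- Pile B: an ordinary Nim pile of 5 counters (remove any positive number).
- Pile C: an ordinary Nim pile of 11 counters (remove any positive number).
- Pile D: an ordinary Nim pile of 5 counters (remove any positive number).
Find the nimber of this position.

14

Pile A is a plain Nim pile of size 5, so its Grundy value is 5.
Pile B is a plain Nim pile of size 5, so its Grundy value is 5.
Pile C is a plain Nim pile of size 11, so its Grundy value is 11.
Pile D is a plain Nim pile of size 5, so its Grundy value is 5.
The value of a disjunctive sum is the nim-sum of the parts.
Combined value = 5 XOR 5 XOR 11 XOR 5 = 14.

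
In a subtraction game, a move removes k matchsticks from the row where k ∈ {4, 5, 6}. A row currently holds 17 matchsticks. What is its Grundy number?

Build the Grundy sequence with g(k) = mex{g(k−s) : s ∈ {4, 5, 6}, s ≤ k}:
k:     0  1  2  3  4  5  6  7  8  9 10 11 12 13 14 15 16 17
g(k):  0  0  0  0  1  1  1  1  2  2  0  0  0  0  1  1  1  1
So g(17) = 1.

1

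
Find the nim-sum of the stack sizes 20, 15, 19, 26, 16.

Compute the nim-sum pairwise:
20 XOR 15 = 27
27 XOR 19 = 8
8 XOR 26 = 18
18 XOR 16 = 2

2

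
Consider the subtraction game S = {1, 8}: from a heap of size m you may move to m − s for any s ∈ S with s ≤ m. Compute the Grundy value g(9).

0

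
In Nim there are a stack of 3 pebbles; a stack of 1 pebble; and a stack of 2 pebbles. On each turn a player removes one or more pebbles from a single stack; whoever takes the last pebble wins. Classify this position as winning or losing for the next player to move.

Losing position

In binary:
  11  (3)
  01  (1)
  10  (2)
  --
  00  (0)
The nim-sum is 0, so this is a P-position: the player to move is in a losing position under optimal play.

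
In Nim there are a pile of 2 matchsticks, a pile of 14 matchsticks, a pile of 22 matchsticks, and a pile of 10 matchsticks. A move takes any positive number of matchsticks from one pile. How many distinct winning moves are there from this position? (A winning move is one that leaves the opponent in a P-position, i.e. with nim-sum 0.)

1

Bitwise XOR of the heap sizes:
  00010  (2)
  01110  (14)
  10110  (22)
  01010  (10)
  -----
  10000  (16)
The overall nim-sum is X = 16. A pile of size p has a winning move iff p XOR X < p (reduce it to p XOR X).
  2: 2 XOR 16 = 18 ≥ 2 — no move.
  14: 14 XOR 16 = 30 ≥ 14 — no move.
  22: 22 XOR 16 = 6 < 22 — winning move (to 6).
  10: 10 XOR 16 = 26 ≥ 10 — no move.
That gives 1 winning move.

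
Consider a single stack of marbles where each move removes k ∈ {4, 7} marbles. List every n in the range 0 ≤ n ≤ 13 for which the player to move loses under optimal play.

Grundy values for subtraction set {4, 7}:
k:     0  1  2  3  4  5  6  7  8  9 10 11 12 13
g(k):  0  0  0  0  1  1  1  1  2  2  2  0  0  0
The P-positions (g = 0) in 0..13 are 0, 1, 2, 3, 11, 12, 13.

0, 1, 2, 3, 11, 12, 13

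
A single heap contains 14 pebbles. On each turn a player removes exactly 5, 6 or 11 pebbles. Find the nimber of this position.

2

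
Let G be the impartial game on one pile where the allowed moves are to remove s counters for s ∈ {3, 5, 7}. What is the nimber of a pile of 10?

0

Build the Grundy sequence with g(k) = mex{g(k−s) : s ∈ {3, 5, 7}, s ≤ k}:
g(0) = mex{} = 0
g(1) = mex{} = 0
g(2) = mex{} = 0
g(3) = mex{0} = 1
g(4) = mex{0} = 1
g(5) = mex{0} = 1
g(6) = mex{0,1} = 2
g(7) = mex{0,1} = 2
g(8) = mex{0,1} = 2
g(9) = mex{0,1,2} = 3
g(10) = mex{1,2} = 0
So g(10) = 0.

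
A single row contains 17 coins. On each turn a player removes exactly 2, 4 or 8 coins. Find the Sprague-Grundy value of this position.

2

Grundy values for subtraction set {2, 4, 8}:
k:     0  1  2  3  4  5  6  7  8  9 10 11 12 13 14 15 16 17
g(k):  0  0  1  1  2  2  0  0  1  1  2  2  0  0  1  1  2  2
So g(17) = 2.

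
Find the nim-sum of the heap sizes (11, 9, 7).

Bitwise XOR of the heap sizes:
  1011  (11)
  1001  (9)
  0111  (7)
  ----
  0101  (5)

5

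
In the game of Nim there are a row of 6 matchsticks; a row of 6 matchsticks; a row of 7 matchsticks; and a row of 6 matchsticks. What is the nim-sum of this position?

1

Nim-sum: 6 ^ 6 ^ 7 ^ 6 = 1.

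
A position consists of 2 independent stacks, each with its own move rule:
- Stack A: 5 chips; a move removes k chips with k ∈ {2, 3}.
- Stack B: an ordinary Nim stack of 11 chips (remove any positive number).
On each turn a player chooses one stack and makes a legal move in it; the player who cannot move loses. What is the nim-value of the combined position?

11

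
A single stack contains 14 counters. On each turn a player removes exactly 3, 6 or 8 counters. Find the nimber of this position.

1

Build the Grundy sequence with g(k) = mex{g(k−s) : s ∈ {3, 6, 8}, s ≤ k}:
k:     0  1  2  3  4  5  6  7  8  9 10 11 12 13 14
g(k):  0  0  0  1  1  1  2  2  2  3  3  0  0  0  1
So g(14) = 1.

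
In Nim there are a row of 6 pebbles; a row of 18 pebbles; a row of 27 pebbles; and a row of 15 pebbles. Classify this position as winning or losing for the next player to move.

Losing position

Nim-sum: 6 XOR 18 XOR 27 XOR 15 = 0.
The nim-sum is 0, so this is a P-position: the player to move is in a losing position under optimal play.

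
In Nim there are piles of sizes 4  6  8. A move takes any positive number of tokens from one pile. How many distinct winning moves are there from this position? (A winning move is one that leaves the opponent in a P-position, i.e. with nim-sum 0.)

1

In binary:
  0100  (4)
  0110  (6)
  1000  (8)
  ----
  1010  (10)
The overall nim-sum is X = 10. A pile of size p has a winning move iff p XOR X < p (reduce it to p XOR X).
  4: 4 XOR 10 = 14 ≥ 4 — no move.
  6: 6 XOR 10 = 12 ≥ 6 — no move.
  8: 8 XOR 10 = 2 < 8 — winning move (to 2).
That gives 1 winning move.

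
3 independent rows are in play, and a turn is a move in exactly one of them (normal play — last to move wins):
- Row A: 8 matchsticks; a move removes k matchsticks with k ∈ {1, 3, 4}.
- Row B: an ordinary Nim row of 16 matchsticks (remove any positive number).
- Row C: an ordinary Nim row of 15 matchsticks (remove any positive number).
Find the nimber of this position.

For row A, compute g(0), g(1), … with moves {1, 3, 4}:
g(0) = mex{} = 0
g(1) = mex{0} = 1
g(2) = mex{1} = 0
g(3) = mex{0} = 1
g(4) = mex{0,1} = 2
g(5) = mex{0,1,2} = 3
g(6) = mex{0,1,3} = 2
g(7) = mex{1,2} = 0
g(8) = mex{0,2,3} = 1
So g(8) = 1.
Row B is a plain Nim row of size 16, so its Grundy value is 16.
Row C is a plain Nim row of size 15, so its Grundy value is 15.
By the Sprague-Grundy theorem, the Grundy value of a sum of independent games is the XOR of the component values.
Combined value = 1 ⊕ 16 ⊕ 15 = 30.

30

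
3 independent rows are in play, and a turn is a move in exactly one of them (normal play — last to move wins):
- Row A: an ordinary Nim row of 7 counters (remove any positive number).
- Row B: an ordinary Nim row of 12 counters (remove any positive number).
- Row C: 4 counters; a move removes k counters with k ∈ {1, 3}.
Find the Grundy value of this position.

Row A is a plain Nim row of size 7, so its Grundy value is 7.
Row B is a plain Nim row of size 12, so its Grundy value is 12.
Build the Grundy sequence for row C with g(k) = mex{g(k−s) : s ∈ {1, 3}, s ≤ k}:
k:     0  1  2  3  4
g(k):  0  1  0  1  0
So g(4) = 0.
By the Sprague-Grundy theorem, the Grundy value of a sum of independent games is the XOR of the component values.
Combined value = 7 ⊕ 12 ⊕ 0 = 11.

11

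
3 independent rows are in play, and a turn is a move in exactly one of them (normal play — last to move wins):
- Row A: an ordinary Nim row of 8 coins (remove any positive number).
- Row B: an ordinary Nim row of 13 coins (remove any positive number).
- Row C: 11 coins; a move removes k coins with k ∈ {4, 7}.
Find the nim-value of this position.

Row A is a plain Nim row of size 8, so its Grundy value is 8.
Row B is a plain Nim row of size 13, so its Grundy value is 13.
Grundy values for row C (subtraction set {4, 7}):
g(0) = mex{} = 0
g(1) = mex{} = 0
g(2) = mex{} = 0
g(3) = mex{} = 0
g(4) = mex{0} = 1
g(5) = mex{0} = 1
g(6) = mex{0} = 1
g(7) = mex{0} = 1
g(8) = mex{0,1} = 2
g(9) = mex{0,1} = 2
g(10) = mex{0,1} = 2
g(11) = mex{1} = 0
So g(11) = 0.
The value of a disjunctive sum is the nim-sum of the parts.
Combined value = 8 ⊕ 13 ⊕ 0 = 5.

5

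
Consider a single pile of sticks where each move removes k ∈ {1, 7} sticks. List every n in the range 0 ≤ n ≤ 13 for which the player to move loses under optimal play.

0, 2, 4, 6, 8, 10, 12

Build the Grundy sequence with g(k) = mex{g(k−s) : s ∈ {1, 7}, s ≤ k}:
g(0) = mex{} = 0
g(1) = mex{0} = 1
g(2) = mex{1} = 0
g(3) = mex{0} = 1
g(4) = mex{1} = 0
g(5) = mex{0} = 1
g(6) = mex{1} = 0
g(7) = mex{0} = 1
g(8) = mex{1} = 0
g(9) = mex{0} = 1
g(10) = mex{1} = 0
g(11) = mex{0} = 1
g(12) = mex{1} = 0
g(13) = mex{0} = 1
The P-positions (g = 0) in 0..13 are 0, 2, 4, 6, 8, 10, 12.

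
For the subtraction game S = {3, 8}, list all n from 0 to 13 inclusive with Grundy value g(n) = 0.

0, 1, 2, 6, 7, 11, 12, 13

Grundy values for subtraction set {3, 8}:
g(0) = mex{} = 0
g(1) = mex{} = 0
g(2) = mex{} = 0
g(3) = mex{0} = 1
g(4) = mex{0} = 1
g(5) = mex{0} = 1
g(6) = mex{1} = 0
g(7) = mex{1} = 0
g(8) = mex{0,1} = 2
g(9) = mex{0} = 1
g(10) = mex{0} = 1
g(11) = mex{1,2} = 0
g(12) = mex{1} = 0
g(13) = mex{1} = 0
The P-positions (g = 0) in 0..13 are 0, 1, 2, 6, 7, 11, 12, 13.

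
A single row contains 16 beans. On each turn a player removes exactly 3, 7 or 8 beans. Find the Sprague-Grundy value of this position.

0

Grundy values for subtraction set {3, 7, 8}:
k:     0  1  2  3  4  5  6  7  8  9 10 11 12 13 14 15 16
g(k):  0  0  0  1  1  1  0  2  2  1  3  0  0  2  1  1  0
So g(16) = 0.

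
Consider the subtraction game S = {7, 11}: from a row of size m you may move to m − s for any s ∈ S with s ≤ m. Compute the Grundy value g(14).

Grundy values for subtraction set {7, 11}:
k:     0  1  2  3  4  5  6  7  8  9 10 11 12 13 14
g(k):  0  0  0  0  0  0  0  1  1  1  1  1  1  1  2
So g(14) = 2.

2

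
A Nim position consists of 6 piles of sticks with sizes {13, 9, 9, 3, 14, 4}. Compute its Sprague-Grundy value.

4

Nim-sum: 13 ^ 9 ^ 9 ^ 3 ^ 14 ^ 4 = 4.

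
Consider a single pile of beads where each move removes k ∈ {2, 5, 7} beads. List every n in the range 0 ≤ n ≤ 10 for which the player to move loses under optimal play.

0, 1, 4, 10

Build the Grundy sequence with g(k) = mex{g(k−s) : s ∈ {2, 5, 7}, s ≤ k}:
k:     0  1  2  3  4  5  6  7  8  9 10
g(k):  0  0  1  1  0  2  1  3  2  2  0
The P-positions (g = 0) in 0..10 are 0, 1, 4, 10.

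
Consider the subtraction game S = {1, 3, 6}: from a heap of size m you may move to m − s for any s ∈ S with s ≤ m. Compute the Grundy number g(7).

3

Build the Grundy sequence with g(k) = mex{g(k−s) : s ∈ {1, 3, 6}, s ≤ k}:
k:     0  1  2  3  4  5  6  7
g(k):  0  1  0  1  0  1  2  3
So g(7) = 3.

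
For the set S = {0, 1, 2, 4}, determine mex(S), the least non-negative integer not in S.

The values 0, 1, 2 are all present; 3 is the first non-negative integer missing from the set.

3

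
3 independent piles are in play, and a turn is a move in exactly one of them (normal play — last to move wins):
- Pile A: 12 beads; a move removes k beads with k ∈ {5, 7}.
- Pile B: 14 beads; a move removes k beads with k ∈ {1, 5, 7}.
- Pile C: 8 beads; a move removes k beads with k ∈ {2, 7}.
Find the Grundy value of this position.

2

For pile A, compute g(0), g(1), … with moves {5, 7}:
g(0) = mex{} = 0
g(1) = mex{} = 0
g(2) = mex{} = 0
g(3) = mex{} = 0
g(4) = mex{} = 0
g(5) = mex{0} = 1
g(6) = mex{0} = 1
g(7) = mex{0} = 1
g(8) = mex{0} = 1
g(9) = mex{0} = 1
g(10) = mex{0,1} = 2
g(11) = mex{0,1} = 2
g(12) = mex{1} = 0
So g(12) = 0.
Build the Grundy sequence for pile B with g(k) = mex{g(k−s) : s ∈ {1, 5, 7}, s ≤ k}:
k:     0  1  2  3  4  5  6  7  8  9 10 11 12 13 14
g(k):  0  1  0  1  0  1  0  1  0  1  0  1  0  1  0
So g(14) = 0.
Grundy values for pile C (subtraction set {2, 7}):
g(0) = mex{} = 0
g(1) = mex{} = 0
g(2) = mex{0} = 1
g(3) = mex{0} = 1
g(4) = mex{1} = 0
g(5) = mex{1} = 0
g(6) = mex{0} = 1
g(7) = mex{0} = 1
g(8) = mex{0,1} = 2
So g(8) = 2.
By the Sprague-Grundy theorem, the Grundy value of a sum of independent games is the XOR of the component values.
Combined value = 0 XOR 0 XOR 2 = 2.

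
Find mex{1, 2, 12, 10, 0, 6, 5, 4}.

3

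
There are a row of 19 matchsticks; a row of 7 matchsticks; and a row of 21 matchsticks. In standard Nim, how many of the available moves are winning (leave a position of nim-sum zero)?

Nim-sum: 19 ⊕ 7 ⊕ 21 = 1.
The overall nim-sum is X = 1. A row of size p has a winning move iff p XOR X < p (reduce it to p XOR X).
  19: 19 XOR 1 = 18 < 19 — winning move (to 18).
  7: 7 XOR 1 = 6 < 7 — winning move (to 6).
  21: 21 XOR 1 = 20 < 21 — winning move (to 20).
That gives 3 winning moves.

3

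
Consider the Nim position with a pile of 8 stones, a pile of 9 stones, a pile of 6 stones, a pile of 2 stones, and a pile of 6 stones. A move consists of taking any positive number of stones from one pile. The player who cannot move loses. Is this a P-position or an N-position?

N-position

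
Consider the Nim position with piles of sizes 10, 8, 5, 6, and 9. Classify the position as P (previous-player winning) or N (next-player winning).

N-position

Compute the nim-sum pairwise:
10 XOR 8 = 2
2 XOR 5 = 7
7 XOR 6 = 1
1 XOR 9 = 8
The nim-sum is 8 ≠ 0, so this is an N-position: the player to move can win.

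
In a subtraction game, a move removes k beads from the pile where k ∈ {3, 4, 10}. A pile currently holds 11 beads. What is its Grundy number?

1

Build the Grundy sequence with g(k) = mex{g(k−s) : s ∈ {3, 4, 10}, s ≤ k}:
k:     0  1  2  3  4  5  6  7  8  9 10 11
g(k):  0  0  0  1  1  1  2  0  0  0  1  1
So g(11) = 1.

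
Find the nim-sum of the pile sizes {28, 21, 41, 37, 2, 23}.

16

Nim-sum: 28 ⊕ 21 ⊕ 41 ⊕ 37 ⊕ 2 ⊕ 23 = 16.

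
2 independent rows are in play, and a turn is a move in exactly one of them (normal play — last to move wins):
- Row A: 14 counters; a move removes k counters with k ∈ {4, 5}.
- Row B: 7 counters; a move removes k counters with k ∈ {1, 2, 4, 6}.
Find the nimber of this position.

5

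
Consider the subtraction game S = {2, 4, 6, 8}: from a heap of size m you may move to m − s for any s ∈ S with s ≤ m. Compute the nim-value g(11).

0

Build the Grundy sequence with g(k) = mex{g(k−s) : s ∈ {2, 4, 6, 8}, s ≤ k}:
k:     0  1  2  3  4  5  6  7  8  9 10 11
g(k):  0  0  1  1  2  2  3  3  4  4  0  0
So g(11) = 0.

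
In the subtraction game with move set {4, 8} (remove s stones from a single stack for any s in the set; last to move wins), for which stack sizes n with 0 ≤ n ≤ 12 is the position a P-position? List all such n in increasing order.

Build the Grundy sequence with g(k) = mex{g(k−s) : s ∈ {4, 8}, s ≤ k}:
g(0) = mex{} = 0
g(1) = mex{} = 0
g(2) = mex{} = 0
g(3) = mex{} = 0
g(4) = mex{0} = 1
g(5) = mex{0} = 1
g(6) = mex{0} = 1
g(7) = mex{0} = 1
g(8) = mex{0,1} = 2
g(9) = mex{0,1} = 2
g(10) = mex{0,1} = 2
g(11) = mex{0,1} = 2
g(12) = mex{1,2} = 0
The P-positions (g = 0) in 0..12 are 0, 1, 2, 3, 12.

0, 1, 2, 3, 12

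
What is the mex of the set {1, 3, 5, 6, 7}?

0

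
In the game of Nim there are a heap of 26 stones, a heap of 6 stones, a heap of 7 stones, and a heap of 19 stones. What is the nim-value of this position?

8

Write each in binary and XOR column by column:
  11010  (26)
  00110  (6)
  00111  (7)
  10011  (19)
  -----
  01000  (8)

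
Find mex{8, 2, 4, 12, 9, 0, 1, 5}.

The values 0, 1, 2 are all present; 3 is the first non-negative integer missing from the set.

3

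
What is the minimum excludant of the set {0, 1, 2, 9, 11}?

The values 0, 1, 2 are all present; 3 is the first non-negative integer missing from the set.

3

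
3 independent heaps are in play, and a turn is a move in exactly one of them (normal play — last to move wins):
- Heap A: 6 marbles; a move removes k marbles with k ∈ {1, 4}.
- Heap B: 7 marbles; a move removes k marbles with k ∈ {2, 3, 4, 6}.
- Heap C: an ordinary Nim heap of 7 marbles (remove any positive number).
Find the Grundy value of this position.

5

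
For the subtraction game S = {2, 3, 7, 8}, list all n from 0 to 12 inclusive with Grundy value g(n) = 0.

Grundy values for subtraction set {2, 3, 7, 8}:
g(0) = mex{} = 0
g(1) = mex{} = 0
g(2) = mex{0} = 1
g(3) = mex{0} = 1
g(4) = mex{0,1} = 2
g(5) = mex{1} = 0
g(6) = mex{1,2} = 0
g(7) = mex{0,2} = 1
g(8) = mex{0} = 1
g(9) = mex{0,1} = 2
g(10) = mex{1} = 0
g(11) = mex{1,2} = 0
g(12) = mex{0,2} = 1
The P-positions (g = 0) in 0..12 are 0, 1, 5, 6, 10, 11.

0, 1, 5, 6, 10, 11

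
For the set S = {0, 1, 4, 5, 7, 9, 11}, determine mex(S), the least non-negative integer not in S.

The values 0, 1 are all present; 2 is the first non-negative integer missing from the set.

2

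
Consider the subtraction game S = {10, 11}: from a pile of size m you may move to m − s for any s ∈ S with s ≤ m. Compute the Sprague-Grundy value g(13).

1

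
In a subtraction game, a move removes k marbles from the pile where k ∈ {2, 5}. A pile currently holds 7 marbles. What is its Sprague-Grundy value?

0

Compute g(0), g(1), … for moves {2, 5}:
k:     0  1  2  3  4  5  6  7
g(k):  0  0  1  1  0  2  1  0
So g(7) = 0.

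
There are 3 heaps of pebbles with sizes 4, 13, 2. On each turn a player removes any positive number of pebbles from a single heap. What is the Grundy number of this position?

11

In binary:
  0100  (4)
  1101  (13)
  0010  (2)
  ----
  1011  (11)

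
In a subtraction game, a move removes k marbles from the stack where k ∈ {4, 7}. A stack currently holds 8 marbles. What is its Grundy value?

Build the Grundy sequence with g(k) = mex{g(k−s) : s ∈ {4, 7}, s ≤ k}:
g(0) = mex{} = 0
g(1) = mex{} = 0
g(2) = mex{} = 0
g(3) = mex{} = 0
g(4) = mex{0} = 1
g(5) = mex{0} = 1
g(6) = mex{0} = 1
g(7) = mex{0} = 1
g(8) = mex{0,1} = 2
So g(8) = 2.

2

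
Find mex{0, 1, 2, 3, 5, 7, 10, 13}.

4

The values 0, 1, 2, 3 are all present; 4 is the first non-negative integer missing from the set.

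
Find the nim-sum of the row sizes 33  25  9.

49

Nim-sum: 33 ⊕ 25 ⊕ 9 = 49.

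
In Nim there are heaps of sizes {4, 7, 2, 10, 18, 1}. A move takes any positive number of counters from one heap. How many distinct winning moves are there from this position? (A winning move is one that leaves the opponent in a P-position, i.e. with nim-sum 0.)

1

In binary:
  00100  (4)
  00111  (7)
  00010  (2)
  01010  (10)
  10010  (18)
  00001  (1)
  -----
  11000  (24)
The overall nim-sum is X = 24. A heap of size p has a winning move iff p XOR X < p (reduce it to p XOR X).
  4: 4 XOR 24 = 28 ≥ 4 — no move.
  7: 7 XOR 24 = 31 ≥ 7 — no move.
  2: 2 XOR 24 = 26 ≥ 2 — no move.
  10: 10 XOR 24 = 18 ≥ 10 — no move.
  18: 18 XOR 24 = 10 < 18 — winning move (to 10).
  1: 1 XOR 24 = 25 ≥ 1 — no move.
That gives 1 winning move.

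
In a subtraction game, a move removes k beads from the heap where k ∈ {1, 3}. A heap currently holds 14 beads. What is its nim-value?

Grundy values for subtraction set {1, 3}:
k:     0  1  2  3  4  5  6  7  8  9 10 11 12 13 14
g(k):  0  1  0  1  0  1  0  1  0  1  0  1  0  1  0
So g(14) = 0.

0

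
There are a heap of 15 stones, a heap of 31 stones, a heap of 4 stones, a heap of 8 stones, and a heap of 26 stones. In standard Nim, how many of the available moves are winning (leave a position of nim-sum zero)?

3

In binary:
  01111  (15)
  11111  (31)
  00100  (4)
  01000  (8)
  11010  (26)
  -----
  00110  (6)
The overall nim-sum is X = 6. A heap of size p has a winning move iff p XOR X < p (reduce it to p XOR X).
  15: 15 XOR 6 = 9 < 15 — winning move (to 9).
  31: 31 XOR 6 = 25 < 31 — winning move (to 25).
  4: 4 XOR 6 = 2 < 4 — winning move (to 2).
  8: 8 XOR 6 = 14 ≥ 8 — no move.
  26: 26 XOR 6 = 28 ≥ 26 — no move.
That gives 3 winning moves.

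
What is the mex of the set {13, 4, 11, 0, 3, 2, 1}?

5

The values 0, 1, 2, 3, 4 are all present; 5 is the first non-negative integer missing from the set.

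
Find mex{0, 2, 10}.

0 is in the set but 1 is not, so the mex is 1.

1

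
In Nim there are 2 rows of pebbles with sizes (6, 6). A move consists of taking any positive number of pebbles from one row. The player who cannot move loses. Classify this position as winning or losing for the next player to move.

In binary:
  110  (6)
  110  (6)
  ---
  000  (0)
The nim-sum is 0, so this is a P-position: the player to move is in a losing position under optimal play.

Losing position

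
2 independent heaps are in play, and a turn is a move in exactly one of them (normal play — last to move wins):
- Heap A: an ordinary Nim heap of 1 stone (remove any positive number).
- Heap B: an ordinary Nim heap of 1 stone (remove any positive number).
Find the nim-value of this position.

0

Heap A is a plain Nim heap of size 1, so its Grundy value is 1.
Heap B is a plain Nim heap of size 1, so its Grundy value is 1.
The value of a disjunctive sum is the nim-sum of the parts.
Combined value = 1 XOR 1 = 0.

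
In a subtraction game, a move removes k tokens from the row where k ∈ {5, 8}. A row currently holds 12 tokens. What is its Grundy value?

Build the Grundy sequence with g(k) = mex{g(k−s) : s ∈ {5, 8}, s ≤ k}:
g(0) = mex{} = 0
g(1) = mex{} = 0
g(2) = mex{} = 0
g(3) = mex{} = 0
g(4) = mex{} = 0
g(5) = mex{0} = 1
g(6) = mex{0} = 1
g(7) = mex{0} = 1
g(8) = mex{0} = 1
g(9) = mex{0} = 1
g(10) = mex{0,1} = 2
g(11) = mex{0,1} = 2
g(12) = mex{0,1} = 2
So g(12) = 2.

2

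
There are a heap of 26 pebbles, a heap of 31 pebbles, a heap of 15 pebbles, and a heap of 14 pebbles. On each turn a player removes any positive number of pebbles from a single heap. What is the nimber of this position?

Compute the nim-sum pairwise:
26 XOR 31 = 5
5 XOR 15 = 10
10 XOR 14 = 4

4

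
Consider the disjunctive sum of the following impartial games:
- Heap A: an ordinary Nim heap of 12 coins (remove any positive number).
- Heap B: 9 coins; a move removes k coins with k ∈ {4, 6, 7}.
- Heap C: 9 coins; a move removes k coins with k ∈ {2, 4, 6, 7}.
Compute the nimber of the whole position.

14

Heap A is a plain Nim heap of size 12, so its Grundy value is 12.
Build the Grundy sequence for heap B with g(k) = mex{g(k−s) : s ∈ {4, 6, 7}, s ≤ k}:
k:     0  1  2  3  4  5  6  7  8  9
g(k):  0  0  0  0  1  1  1  1  2  2
So g(9) = 2.
Build the Grundy sequence for heap C with g(k) = mex{g(k−s) : s ∈ {2, 4, 6, 7}, s ≤ k}:
k:     0  1  2  3  4  5  6  7  8  9
g(k):  0  0  1  1  2  2  3  3  4  0
So g(9) = 0.
By the Sprague-Grundy theorem, the Grundy value of a sum of independent games is the XOR of the component values.
Combined value = 12 XOR 2 XOR 0 = 14.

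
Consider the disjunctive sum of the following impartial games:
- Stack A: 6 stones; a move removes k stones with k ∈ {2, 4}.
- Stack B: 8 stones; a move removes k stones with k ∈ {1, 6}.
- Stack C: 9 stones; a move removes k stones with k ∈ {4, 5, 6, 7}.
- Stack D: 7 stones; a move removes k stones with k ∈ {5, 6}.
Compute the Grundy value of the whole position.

2

For stack A, compute g(0), g(1), … with moves {2, 4}:
k:     0  1  2  3  4  5  6
g(k):  0  0  1  1  2  2  0
So g(6) = 0.
Build the Grundy sequence for stack B with g(k) = mex{g(k−s) : s ∈ {1, 6}, s ≤ k}:
g(0) = mex{} = 0
g(1) = mex{0} = 1
g(2) = mex{1} = 0
g(3) = mex{0} = 1
g(4) = mex{1} = 0
g(5) = mex{0} = 1
g(6) = mex{0,1} = 2
g(7) = mex{1,2} = 0
g(8) = mex{0} = 1
So g(8) = 1.
Grundy values for stack C (subtraction set {4, 5, 6, 7}):
g(0) = mex{} = 0
g(1) = mex{} = 0
g(2) = mex{} = 0
g(3) = mex{} = 0
g(4) = mex{0} = 1
g(5) = mex{0} = 1
g(6) = mex{0} = 1
g(7) = mex{0} = 1
g(8) = mex{0,1} = 2
g(9) = mex{0,1} = 2
So g(9) = 2.
Build the Grundy sequence for stack D with g(k) = mex{g(k−s) : s ∈ {5, 6}, s ≤ k}:
g(0) = mex{} = 0
g(1) = mex{} = 0
g(2) = mex{} = 0
g(3) = mex{} = 0
g(4) = mex{} = 0
g(5) = mex{0} = 1
g(6) = mex{0} = 1
g(7) = mex{0} = 1
So g(7) = 1.
The value of a disjunctive sum is the nim-sum of the parts.
Combined value = 0 XOR 1 XOR 2 XOR 1 = 2.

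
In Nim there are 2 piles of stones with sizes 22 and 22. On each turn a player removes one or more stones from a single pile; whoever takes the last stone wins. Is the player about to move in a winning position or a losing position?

Losing position

Compute the nim-sum pairwise:
22 ^ 22 = 0
The nim-sum is 0, so this is a P-position: the player to move is in a losing position under optimal play.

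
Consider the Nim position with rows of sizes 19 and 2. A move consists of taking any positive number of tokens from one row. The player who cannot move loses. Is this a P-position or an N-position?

N-position

Nim-sum: 19 XOR 2 = 17.
The nim-sum is 17 ≠ 0, so this is an N-position: the player to move can win.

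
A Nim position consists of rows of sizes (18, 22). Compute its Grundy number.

4

Compute the nim-sum pairwise:
18 ^ 22 = 4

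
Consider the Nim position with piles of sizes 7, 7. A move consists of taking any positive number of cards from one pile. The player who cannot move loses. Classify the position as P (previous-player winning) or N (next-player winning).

P-position

Nim-sum: 7 ^ 7 = 0.
The nim-sum is 0, so this is a P-position: the player to move is in a losing position under optimal play.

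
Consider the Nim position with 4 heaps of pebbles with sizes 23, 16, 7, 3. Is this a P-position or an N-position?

Compute the nim-sum pairwise:
23 XOR 16 = 7
7 XOR 7 = 0
0 XOR 3 = 3
The nim-sum is 3 ≠ 0, so this is an N-position: the player to move can win.

N-position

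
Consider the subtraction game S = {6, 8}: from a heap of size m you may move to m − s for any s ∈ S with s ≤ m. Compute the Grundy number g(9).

Compute g(0), g(1), … for moves {6, 8}:
g(0) = mex{} = 0
g(1) = mex{} = 0
g(2) = mex{} = 0
g(3) = mex{} = 0
g(4) = mex{} = 0
g(5) = mex{} = 0
g(6) = mex{0} = 1
g(7) = mex{0} = 1
g(8) = mex{0} = 1
g(9) = mex{0} = 1
So g(9) = 1.

1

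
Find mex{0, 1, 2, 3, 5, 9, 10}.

The values 0, 1, 2, 3 are all present; 4 is the first non-negative integer missing from the set.

4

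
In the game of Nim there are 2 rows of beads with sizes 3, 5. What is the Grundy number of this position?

Nim-sum: 3 XOR 5 = 6.

6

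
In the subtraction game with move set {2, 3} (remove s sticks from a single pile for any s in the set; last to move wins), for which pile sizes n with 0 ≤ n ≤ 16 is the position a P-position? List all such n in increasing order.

0, 1, 5, 6, 10, 11, 15, 16

Build the Grundy sequence with g(k) = mex{g(k−s) : s ∈ {2, 3}, s ≤ k}:
k:     0  1  2  3  4  5  6  7  8  9 10 11 12 13 14 15 16
g(k):  0  0  1  1  2  0  0  1  1  2  0  0  1  1  2  0  0
The P-positions (g = 0) in 0..16 are 0, 1, 5, 6, 10, 11, 15, 16.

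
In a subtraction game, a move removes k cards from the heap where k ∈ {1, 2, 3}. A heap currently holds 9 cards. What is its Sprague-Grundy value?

Compute g(0), g(1), … for moves {1, 2, 3}:
g(0) = mex{} = 0
g(1) = mex{0} = 1
g(2) = mex{0,1} = 2
g(3) = mex{0,1,2} = 3
g(4) = mex{1,2,3} = 0
g(5) = mex{0,2,3} = 1
g(6) = mex{0,1,3} = 2
g(7) = mex{0,1,2} = 3
g(8) = mex{1,2,3} = 0
g(9) = mex{0,2,3} = 1
So g(9) = 1.

1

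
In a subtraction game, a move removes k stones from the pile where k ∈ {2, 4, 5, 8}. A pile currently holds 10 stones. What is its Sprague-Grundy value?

0

Compute g(0), g(1), … for moves {2, 4, 5, 8}:
g(0) = mex{} = 0
g(1) = mex{} = 0
g(2) = mex{0} = 1
g(3) = mex{0} = 1
g(4) = mex{0,1} = 2
g(5) = mex{0,1} = 2
g(6) = mex{0,1,2} = 3
g(7) = mex{1,2} = 0
g(8) = mex{0,1,2,3} = 4
g(9) = mex{0,2} = 1
g(10) = mex{1,2,3,4} = 0
So g(10) = 0.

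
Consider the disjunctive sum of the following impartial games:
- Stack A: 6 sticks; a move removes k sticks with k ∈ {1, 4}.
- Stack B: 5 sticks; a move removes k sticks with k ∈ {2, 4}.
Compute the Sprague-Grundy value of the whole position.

3

Grundy values for stack A (subtraction set {1, 4}):
g(0) = mex{} = 0
g(1) = mex{0} = 1
g(2) = mex{1} = 0
g(3) = mex{0} = 1
g(4) = mex{0,1} = 2
g(5) = mex{1,2} = 0
g(6) = mex{0} = 1
So g(6) = 1.
Grundy values for stack B (subtraction set {2, 4}):
g(0) = mex{} = 0
g(1) = mex{} = 0
g(2) = mex{0} = 1
g(3) = mex{0} = 1
g(4) = mex{0,1} = 2
g(5) = mex{0,1} = 2
So g(5) = 2.
The value of a disjunctive sum is the nim-sum of the parts.
Combined value = 1 ⊕ 2 = 3.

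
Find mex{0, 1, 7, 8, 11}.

The values 0, 1 are all present; 2 is the first non-negative integer missing from the set.

2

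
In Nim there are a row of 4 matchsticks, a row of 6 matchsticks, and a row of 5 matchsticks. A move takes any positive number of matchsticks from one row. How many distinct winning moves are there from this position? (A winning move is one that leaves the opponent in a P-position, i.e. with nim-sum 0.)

3

Bitwise XOR of the heap sizes:
  100  (4)
  110  (6)
  101  (5)
  ---
  111  (7)
The overall nim-sum is X = 7. A row of size p has a winning move iff p XOR X < p (reduce it to p XOR X).
  4: 4 XOR 7 = 3 < 4 — winning move (to 3).
  6: 6 XOR 7 = 1 < 6 — winning move (to 1).
  5: 5 XOR 7 = 2 < 5 — winning move (to 2).
That gives 3 winning moves.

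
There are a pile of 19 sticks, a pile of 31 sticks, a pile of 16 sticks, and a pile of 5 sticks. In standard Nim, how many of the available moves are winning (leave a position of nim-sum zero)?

Bitwise XOR of the heap sizes:
  10011  (19)
  11111  (31)
  10000  (16)
  00101  (5)
  -----
  11001  (25)
The overall nim-sum is X = 25. A pile of size p has a winning move iff p XOR X < p (reduce it to p XOR X).
  19: 19 XOR 25 = 10 < 19 — winning move (to 10).
  31: 31 XOR 25 = 6 < 31 — winning move (to 6).
  16: 16 XOR 25 = 9 < 16 — winning move (to 9).
  5: 5 XOR 25 = 28 ≥ 5 — no move.
That gives 3 winning moves.

3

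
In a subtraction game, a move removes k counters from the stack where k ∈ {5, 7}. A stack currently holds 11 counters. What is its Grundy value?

2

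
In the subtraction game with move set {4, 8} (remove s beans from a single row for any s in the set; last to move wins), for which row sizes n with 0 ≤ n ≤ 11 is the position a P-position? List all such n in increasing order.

0, 1, 2, 3

Compute g(0), g(1), … for moves {4, 8}:
g(0) = mex{} = 0
g(1) = mex{} = 0
g(2) = mex{} = 0
g(3) = mex{} = 0
g(4) = mex{0} = 1
g(5) = mex{0} = 1
g(6) = mex{0} = 1
g(7) = mex{0} = 1
g(8) = mex{0,1} = 2
g(9) = mex{0,1} = 2
g(10) = mex{0,1} = 2
g(11) = mex{0,1} = 2
The P-positions (g = 0) in 0..11 are 0, 1, 2, 3.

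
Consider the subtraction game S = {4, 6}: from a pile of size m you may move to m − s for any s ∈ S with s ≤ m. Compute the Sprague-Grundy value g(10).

0

Compute g(0), g(1), … for moves {4, 6}:
g(0) = mex{} = 0
g(1) = mex{} = 0
g(2) = mex{} = 0
g(3) = mex{} = 0
g(4) = mex{0} = 1
g(5) = mex{0} = 1
g(6) = mex{0} = 1
g(7) = mex{0} = 1
g(8) = mex{0,1} = 2
g(9) = mex{0,1} = 2
g(10) = mex{1} = 0
So g(10) = 0.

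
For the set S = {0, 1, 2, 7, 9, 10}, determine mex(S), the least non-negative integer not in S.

The values 0, 1, 2 are all present; 3 is the first non-negative integer missing from the set.

3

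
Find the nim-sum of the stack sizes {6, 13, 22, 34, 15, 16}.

32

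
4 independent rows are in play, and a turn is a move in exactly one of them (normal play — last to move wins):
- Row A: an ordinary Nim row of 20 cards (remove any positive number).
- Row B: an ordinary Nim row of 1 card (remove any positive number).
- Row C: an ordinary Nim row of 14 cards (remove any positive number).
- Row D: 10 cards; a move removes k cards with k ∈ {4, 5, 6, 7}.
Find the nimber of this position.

25

Row A is a plain Nim row of size 20, so its Grundy value is 20.
Row B is a plain Nim row of size 1, so its Grundy value is 1.
Row C is a plain Nim row of size 14, so its Grundy value is 14.
Grundy values for row D (subtraction set {4, 5, 6, 7}):
k:     0  1  2  3  4  5  6  7  8  9 10
g(k):  0  0  0  0  1  1  1  1  2  2  2
So g(10) = 2.
By the Sprague-Grundy theorem, the Grundy value of a sum of independent games is the XOR of the component values.
Combined value = 20 ⊕ 1 ⊕ 14 ⊕ 2 = 25.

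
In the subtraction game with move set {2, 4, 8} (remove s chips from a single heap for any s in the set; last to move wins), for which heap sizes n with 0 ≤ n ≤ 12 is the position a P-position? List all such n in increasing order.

0, 1, 6, 7, 12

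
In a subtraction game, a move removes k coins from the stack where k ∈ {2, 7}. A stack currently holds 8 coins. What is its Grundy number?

2

Grundy values for subtraction set {2, 7}:
k:     0  1  2  3  4  5  6  7  8
g(k):  0  0  1  1  0  0  1  1  2
So g(8) = 2.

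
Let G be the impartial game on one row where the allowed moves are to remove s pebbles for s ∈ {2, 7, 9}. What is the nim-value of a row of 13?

2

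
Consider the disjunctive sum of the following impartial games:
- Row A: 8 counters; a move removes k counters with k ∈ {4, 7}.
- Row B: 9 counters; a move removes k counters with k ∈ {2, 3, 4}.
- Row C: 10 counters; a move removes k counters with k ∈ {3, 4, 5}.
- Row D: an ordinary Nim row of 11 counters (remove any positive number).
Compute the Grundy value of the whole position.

8

Build the Grundy sequence for row A with g(k) = mex{g(k−s) : s ∈ {4, 7}, s ≤ k}:
k:     0  1  2  3  4  5  6  7  8
g(k):  0  0  0  0  1  1  1  1  2
So g(8) = 2.
For row B, compute g(0), g(1), … with moves {2, 3, 4}:
g(0) = mex{} = 0
g(1) = mex{} = 0
g(2) = mex{0} = 1
g(3) = mex{0} = 1
g(4) = mex{0,1} = 2
g(5) = mex{0,1} = 2
g(6) = mex{1,2} = 0
g(7) = mex{1,2} = 0
g(8) = mex{0,2} = 1
g(9) = mex{0,2} = 1
So g(9) = 1.
For row C, compute g(0), g(1), … with moves {3, 4, 5}:
g(0) = mex{} = 0
g(1) = mex{} = 0
g(2) = mex{} = 0
g(3) = mex{0} = 1
g(4) = mex{0} = 1
g(5) = mex{0} = 1
g(6) = mex{0,1} = 2
g(7) = mex{0,1} = 2
g(8) = mex{1} = 0
g(9) = mex{1,2} = 0
g(10) = mex{1,2} = 0
So g(10) = 0.
Row D is a plain Nim row of size 11, so its Grundy value is 11.
By the Sprague-Grundy theorem, the Grundy value of a sum of independent games is the XOR of the component values.
Combined value = 2 XOR 1 XOR 0 XOR 11 = 8.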